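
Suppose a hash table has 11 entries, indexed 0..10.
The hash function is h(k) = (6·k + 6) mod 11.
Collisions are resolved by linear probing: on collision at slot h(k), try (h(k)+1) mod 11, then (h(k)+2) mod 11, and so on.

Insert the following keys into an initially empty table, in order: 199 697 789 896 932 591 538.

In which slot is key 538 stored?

199 hashes to 1; slot 1 is free → place at 1.
697 hashes to 8; slot 8 is free → place at 8.
789 hashes to 10; slot 10 is free → place at 10.
896 hashes to 3; slot 3 is free → place at 3.
932 hashes to 10; 10 taken → place at 0.
591 hashes to 10; 10,0,1 taken → place at 2.
538 hashes to 0; 0,1,2,3 taken → place at 4.
Table: [932, 199, 591, 896, 538, _, _, _, 697, _, 789]

4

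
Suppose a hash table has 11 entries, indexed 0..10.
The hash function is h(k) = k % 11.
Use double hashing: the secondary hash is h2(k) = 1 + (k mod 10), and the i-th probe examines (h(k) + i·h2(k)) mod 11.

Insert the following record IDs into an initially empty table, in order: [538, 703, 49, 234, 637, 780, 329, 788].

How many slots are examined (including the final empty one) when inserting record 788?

538 hashes to 10; slot 10 is free → place at 10.
703 hashes to 10, h2=4; 10 taken → place at 3.
49 hashes to 5; slot 5 is free → place at 5.
234 hashes to 3, h2=5; 3 taken → place at 8.
637 hashes to 10, h2=8; 10 taken → place at 7.
780 hashes to 10, h2=1; 10 taken → place at 0.
329 hashes to 10, h2=10; 10 taken → place at 9.
788 hashes to 7, h2=9; 7,5,3 taken → place at 1.
Table: [780, 788, -, 703, -, 49, -, 637, 234, 329, 538]

4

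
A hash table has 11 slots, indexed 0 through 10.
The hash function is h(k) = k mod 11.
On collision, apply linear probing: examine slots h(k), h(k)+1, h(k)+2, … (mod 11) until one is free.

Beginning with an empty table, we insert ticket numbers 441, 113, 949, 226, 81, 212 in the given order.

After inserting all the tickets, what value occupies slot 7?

441 hashes to 1; slot 1 is free => place at 1.
113 hashes to 3; slot 3 is free => place at 3.
949 hashes to 3; 3 taken => place at 4.
226 hashes to 6; slot 6 is free => place at 6.
81 hashes to 4; 4 taken => place at 5.
212 hashes to 3; 3,4,5,6 taken => place at 7.
Table: [—, 441, —, 113, 949, 81, 226, 212, —, —, —]

212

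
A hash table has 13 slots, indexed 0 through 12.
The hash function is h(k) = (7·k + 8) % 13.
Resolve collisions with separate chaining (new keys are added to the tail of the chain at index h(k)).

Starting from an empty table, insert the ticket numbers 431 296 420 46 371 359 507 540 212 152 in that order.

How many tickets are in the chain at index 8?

1

Insert 431: h=9, bucket 9 empty -> new chain.
Insert 296: h=0, bucket 0 empty -> new chain.
Insert 420: h=10, bucket 10 empty -> new chain.
Insert 46: h=5, bucket 5 empty -> new chain.
Insert 371: h=5, bucket 5 nonempty -> append to chain.
Insert 359: h=12, bucket 12 empty -> new chain.
Insert 507: h=8, bucket 8 empty -> new chain.
Insert 540: h=5, bucket 5 nonempty -> append to chain.
Insert 212: h=10, bucket 10 nonempty -> append to chain.
Insert 152: h=6, bucket 6 empty -> new chain.
Final buckets:
0: 296
1: -
2: -
3: -
4: -
5: 46 -> 371 -> 540
6: 152
7: -
8: 507
9: 431
10: 420 -> 212
11: -
12: 359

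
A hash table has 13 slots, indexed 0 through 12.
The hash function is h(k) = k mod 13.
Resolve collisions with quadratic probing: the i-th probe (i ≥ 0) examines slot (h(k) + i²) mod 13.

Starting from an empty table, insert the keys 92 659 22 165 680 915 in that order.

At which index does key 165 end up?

92: h=1 => slot 1
659: h=9 => slot 9
22: h=9, probe 9,10 => slot 10
165: h=9, probe 9,10,0 => slot 0
680: h=4 => slot 4
915: h=5 => slot 5
Table: [165, 92, ., ., 680, 915, ., ., ., 659, 22, ., .]

0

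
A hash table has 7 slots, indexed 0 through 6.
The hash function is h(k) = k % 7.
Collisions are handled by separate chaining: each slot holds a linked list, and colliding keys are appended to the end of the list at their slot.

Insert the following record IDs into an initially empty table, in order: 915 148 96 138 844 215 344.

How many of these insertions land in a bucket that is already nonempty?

4

915 -> bucket 5
148 -> bucket 1
96 -> bucket 5 (collision)
138 -> bucket 5 (collision)
844 -> bucket 4
215 -> bucket 5 (collision)
344 -> bucket 1 (collision)
Final buckets:
0: ∅
1: 148 -> 344
2: ∅
3: ∅
4: 844
5: 915 -> 96 -> 138 -> 215
6: ∅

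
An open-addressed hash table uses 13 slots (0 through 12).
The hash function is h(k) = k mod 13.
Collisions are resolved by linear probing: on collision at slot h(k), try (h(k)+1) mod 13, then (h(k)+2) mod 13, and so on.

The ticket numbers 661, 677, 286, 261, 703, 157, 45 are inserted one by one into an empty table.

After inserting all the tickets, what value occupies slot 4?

157

Insert 661: h=11, slot 11 empty => index 11.
Insert 677: h=1, slot 1 empty => index 1.
Insert 286: h=0, slot 0 empty => index 0.
Insert 261: h=1, slot 1 occupied => index 2.
Insert 703: h=1, slots 1,2 occupied => index 3.
Insert 157: h=1, slots 1,2,3 occupied => index 4.
Insert 45: h=6, slot 6 empty => index 6.
Table: [286, 677, 261, 703, 157, —, 45, —, —, —, —, 661, —]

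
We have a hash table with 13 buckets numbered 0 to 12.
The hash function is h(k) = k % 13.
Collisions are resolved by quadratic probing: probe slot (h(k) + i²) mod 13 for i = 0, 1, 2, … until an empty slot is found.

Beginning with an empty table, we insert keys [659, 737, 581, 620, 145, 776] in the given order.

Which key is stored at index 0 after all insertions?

581

659 hashes to 9; slot 9 is free -> place at 9.
737 hashes to 9; 9 taken -> place at 10.
581 hashes to 9; 9,10 taken -> place at 0.
620 hashes to 9; 9,10,0 taken -> place at 5.
145 hashes to 2; slot 2 is free -> place at 2.
776 hashes to 9; 9,10,0,5 taken -> place at 12.
Table: [581, ∅, 145, ∅, ∅, 620, ∅, ∅, ∅, 659, 737, ∅, 776]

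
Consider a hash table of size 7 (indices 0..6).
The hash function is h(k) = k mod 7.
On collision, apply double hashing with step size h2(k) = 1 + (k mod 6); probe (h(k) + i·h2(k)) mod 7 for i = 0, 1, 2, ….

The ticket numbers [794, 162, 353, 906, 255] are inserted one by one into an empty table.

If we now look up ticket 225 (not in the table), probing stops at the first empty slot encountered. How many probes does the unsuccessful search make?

794 hashes to 3; slot 3 is free => place at 3.
162 hashes to 1; slot 1 is free => place at 1.
353 hashes to 3, h2=6; 3 taken => place at 2.
906 hashes to 3, h2=1; 3 taken => place at 4.
255 hashes to 3, h2=4; 3 taken => place at 0.
Table: [255, 162, 353, 794, 906, ∅, ∅]
Lookup 225: h=1, h2=4, probe 1,5 → slot 5 empty, not found.

2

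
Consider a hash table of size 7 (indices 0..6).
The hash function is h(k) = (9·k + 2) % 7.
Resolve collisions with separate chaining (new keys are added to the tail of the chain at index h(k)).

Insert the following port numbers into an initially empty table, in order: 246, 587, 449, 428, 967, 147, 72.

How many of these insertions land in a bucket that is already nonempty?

246 -> bucket 4
587 -> bucket 0
449 -> bucket 4 (collision)
428 -> bucket 4 (collision)
967 -> bucket 4 (collision)
147 -> bucket 2
72 -> bucket 6
Final buckets:
0: 587
1: _
2: 147
3: _
4: 246 -> 449 -> 428 -> 967
5: _
6: 72

3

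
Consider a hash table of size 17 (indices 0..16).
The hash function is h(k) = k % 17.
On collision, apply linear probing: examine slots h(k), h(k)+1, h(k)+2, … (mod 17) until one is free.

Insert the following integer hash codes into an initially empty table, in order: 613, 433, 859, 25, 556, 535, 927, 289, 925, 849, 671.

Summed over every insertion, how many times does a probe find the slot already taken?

Insert 613: h=1, slot 1 empty => index 1.
Insert 433: h=8, slot 8 empty => index 8.
Insert 859: h=9, slot 9 empty => index 9.
Insert 25: h=8, slots 8,9 occupied => index 10.
Insert 556: h=12, slot 12 empty => index 12.
Insert 535: h=8, slots 8,9,10 occupied => index 11.
Insert 927: h=9, slots 9,10,11,12 occupied => index 13.
Insert 289: h=0, slot 0 empty => index 0.
Insert 925: h=7, slot 7 empty => index 7.
Insert 849: h=16, slot 16 empty => index 16.
Insert 671: h=8, slots 8,9,10,11,12,13 occupied => index 14.
Table: [289, 613, _, _, _, _, _, 925, 433, 859, 25, 535, 556, 927, 671, _, 849]

15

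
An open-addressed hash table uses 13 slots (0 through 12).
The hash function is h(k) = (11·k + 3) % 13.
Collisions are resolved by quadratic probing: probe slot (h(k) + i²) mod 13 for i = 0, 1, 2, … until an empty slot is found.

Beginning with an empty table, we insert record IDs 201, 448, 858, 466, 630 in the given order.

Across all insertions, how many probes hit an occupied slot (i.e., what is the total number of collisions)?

3

Insert 201: h=4, slot 4 empty -> index 4.
Insert 448: h=4, slot 4 occupied -> index 5.
Insert 858: h=3, slot 3 empty -> index 3.
Insert 466: h=7, slot 7 empty -> index 7.
Insert 630: h=4, slots 4,5 occupied -> index 8.
Table: [., ., ., 858, 201, 448, ., 466, 630, ., ., ., .]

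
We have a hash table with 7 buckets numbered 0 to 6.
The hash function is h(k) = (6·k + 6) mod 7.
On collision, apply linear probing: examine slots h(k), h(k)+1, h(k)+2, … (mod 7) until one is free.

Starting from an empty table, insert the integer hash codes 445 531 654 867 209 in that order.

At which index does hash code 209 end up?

Insert 445: h=2, slot 2 empty → index 2.
Insert 531: h=0, slot 0 empty → index 0.
Insert 654: h=3, slot 3 empty → index 3.
Insert 867: h=0, slot 0 occupied → index 1.
Insert 209: h=0, slots 0,1,2,3 occupied → index 4.
Table: [531, 867, 445, 654, 209, -, -]

4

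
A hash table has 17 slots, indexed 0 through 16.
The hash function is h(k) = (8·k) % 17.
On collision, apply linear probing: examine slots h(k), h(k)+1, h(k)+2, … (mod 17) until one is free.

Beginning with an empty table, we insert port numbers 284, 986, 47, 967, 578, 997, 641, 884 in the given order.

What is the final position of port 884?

284: h=11 → slot 11
986: h=0 → slot 0
47: h=2 → slot 2
967: h=1 → slot 1
578: h=0, probe 0,1,2,3 → slot 3
997: h=3, probe 3,4 → slot 4
641: h=11, probe 11,12 → slot 12
884: h=0, probe 0,1,2,3,4,5 → slot 5
Table: [986, 967, 47, 578, 997, 884, ∅, ∅, ∅, ∅, ∅, 284, 641, ∅, ∅, ∅, ∅]

5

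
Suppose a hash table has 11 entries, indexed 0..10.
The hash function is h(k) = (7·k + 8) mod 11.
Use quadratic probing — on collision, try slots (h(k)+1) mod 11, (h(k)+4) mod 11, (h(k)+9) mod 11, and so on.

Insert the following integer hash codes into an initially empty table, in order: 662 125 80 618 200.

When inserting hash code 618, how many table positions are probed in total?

2

662 hashes to 0; slot 0 is free => place at 0.
125 hashes to 3; slot 3 is free => place at 3.
80 hashes to 7; slot 7 is free => place at 7.
618 hashes to 0; 0 taken => place at 1.
200 hashes to 0; 0,1 taken => place at 4.
Table: [662, 618, ∅, 125, 200, ∅, ∅, 80, ∅, ∅, ∅]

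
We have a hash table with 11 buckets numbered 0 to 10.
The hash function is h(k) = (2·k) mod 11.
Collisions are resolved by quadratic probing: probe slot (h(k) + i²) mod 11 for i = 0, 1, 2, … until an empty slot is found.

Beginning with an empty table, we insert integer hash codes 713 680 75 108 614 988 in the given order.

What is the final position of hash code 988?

10

713: h=7 → slot 7
680: h=7, probe 7,8 → slot 8
75: h=7, probe 7,8,0 → slot 0
108: h=7, probe 7,8,0,5 → slot 5
614: h=7, probe 7,8,0,5,1 → slot 1
988: h=7, probe 7,8,0,5,1,10 → slot 10
Table: [75, 614, ∅, ∅, ∅, 108, ∅, 713, 680, ∅, 988]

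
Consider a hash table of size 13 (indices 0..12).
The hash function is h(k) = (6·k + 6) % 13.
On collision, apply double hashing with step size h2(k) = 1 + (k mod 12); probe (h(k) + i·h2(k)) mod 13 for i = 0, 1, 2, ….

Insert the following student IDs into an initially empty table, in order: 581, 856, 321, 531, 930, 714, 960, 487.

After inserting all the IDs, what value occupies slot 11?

Insert 581: h=8, slot 8 empty -> index 8.
Insert 856: h=7, slot 7 empty -> index 7.
Insert 321: h=8, h2=10, slot 8 occupied -> index 5.
Insert 531: h=7, h2=4, slot 7 occupied -> index 11.
Insert 930: h=9, slot 9 empty -> index 9.
Insert 714: h=0, slot 0 empty -> index 0.
Insert 960: h=7, h2=1, slots 7,8,9 occupied -> index 10.
Insert 487: h=3, slot 3 empty -> index 3.
Table: [714, _, _, 487, _, 321, _, 856, 581, 930, 960, 531, _]

531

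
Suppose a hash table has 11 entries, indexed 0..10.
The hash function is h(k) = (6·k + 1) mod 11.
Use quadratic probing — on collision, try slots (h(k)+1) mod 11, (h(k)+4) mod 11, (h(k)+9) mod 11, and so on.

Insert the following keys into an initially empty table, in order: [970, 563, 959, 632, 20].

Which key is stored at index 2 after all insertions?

970

970 hashes to 2; slot 2 is free -> place at 2.
563 hashes to 2; 2 taken -> place at 3.
959 hashes to 2; 2,3 taken -> place at 6.
632 hashes to 9; slot 9 is free -> place at 9.
20 hashes to 0; slot 0 is free -> place at 0.
Table: [20, _, 970, 563, _, _, 959, _, _, 632, _]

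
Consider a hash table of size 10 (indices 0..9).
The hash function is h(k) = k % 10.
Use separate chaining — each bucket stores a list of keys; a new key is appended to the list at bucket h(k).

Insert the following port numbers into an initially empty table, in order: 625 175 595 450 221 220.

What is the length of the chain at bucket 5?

3

Insert 625: h=5, bucket 5 empty -> new chain.
Insert 175: h=5, bucket 5 nonempty -> append to chain.
Insert 595: h=5, bucket 5 nonempty -> append to chain.
Insert 450: h=0, bucket 0 empty -> new chain.
Insert 221: h=1, bucket 1 empty -> new chain.
Insert 220: h=0, bucket 0 nonempty -> append to chain.
Final buckets:
0: 450 -> 220
1: 221
2: —
3: —
4: —
5: 625 -> 175 -> 595
6: —
7: —
8: —
9: —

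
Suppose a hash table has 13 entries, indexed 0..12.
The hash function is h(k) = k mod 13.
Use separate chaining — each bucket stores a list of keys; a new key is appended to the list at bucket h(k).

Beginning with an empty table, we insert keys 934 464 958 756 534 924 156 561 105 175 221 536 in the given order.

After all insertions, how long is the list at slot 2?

934 -> bucket 11
464 -> bucket 9
958 -> bucket 9 (collision)
756 -> bucket 2
534 -> bucket 1
924 -> bucket 1 (collision)
156 -> bucket 0
561 -> bucket 2 (collision)
105 -> bucket 1 (collision)
175 -> bucket 6
221 -> bucket 0 (collision)
536 -> bucket 3
Final buckets:
0: 156 -> 221
1: 534 -> 924 -> 105
2: 756 -> 561
3: 536
4: -
5: -
6: 175
7: -
8: -
9: 464 -> 958
10: -
11: 934
12: -

2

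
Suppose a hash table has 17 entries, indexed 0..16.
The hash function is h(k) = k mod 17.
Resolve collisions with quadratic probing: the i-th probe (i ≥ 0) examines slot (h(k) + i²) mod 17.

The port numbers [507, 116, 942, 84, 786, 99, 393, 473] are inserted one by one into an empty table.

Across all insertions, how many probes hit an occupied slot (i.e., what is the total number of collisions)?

507 hashes to 14; slot 14 is free => place at 14.
116 hashes to 14; 14 taken => place at 15.
942 hashes to 7; slot 7 is free => place at 7.
84 hashes to 16; slot 16 is free => place at 16.
786 hashes to 4; slot 4 is free => place at 4.
99 hashes to 14; 14,15 taken => place at 1.
393 hashes to 2; slot 2 is free => place at 2.
473 hashes to 14; 14,15,1 taken => place at 6.
Table: [-, 99, 393, -, 786, -, 473, 942, -, -, -, -, -, -, 507, 116, 84]

6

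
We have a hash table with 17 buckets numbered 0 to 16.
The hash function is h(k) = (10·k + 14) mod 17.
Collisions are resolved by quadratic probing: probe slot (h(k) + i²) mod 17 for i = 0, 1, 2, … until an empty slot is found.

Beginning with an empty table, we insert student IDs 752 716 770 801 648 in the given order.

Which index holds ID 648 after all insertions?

4

752: h=3 → slot 3
716: h=0 → slot 0
770: h=13 → slot 13
801: h=0, probe 0,1 → slot 1
648: h=0, probe 0,1,4 → slot 4
Table: [716, 801, -, 752, 648, -, -, -, -, -, -, -, -, 770, -, -, -]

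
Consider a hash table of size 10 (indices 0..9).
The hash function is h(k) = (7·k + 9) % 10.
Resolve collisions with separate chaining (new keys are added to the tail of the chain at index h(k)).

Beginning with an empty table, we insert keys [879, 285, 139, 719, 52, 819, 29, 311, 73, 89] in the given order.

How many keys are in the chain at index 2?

879 -> bucket 2
285 -> bucket 4
139 -> bucket 2 (collision)
719 -> bucket 2 (collision)
52 -> bucket 3
819 -> bucket 2 (collision)
29 -> bucket 2 (collision)
311 -> bucket 6
73 -> bucket 0
89 -> bucket 2 (collision)
Final buckets:
0: 73
1: -
2: 879 -> 139 -> 719 -> 819 -> 29 -> 89
3: 52
4: 285
5: -
6: 311
7: -
8: -
9: -

6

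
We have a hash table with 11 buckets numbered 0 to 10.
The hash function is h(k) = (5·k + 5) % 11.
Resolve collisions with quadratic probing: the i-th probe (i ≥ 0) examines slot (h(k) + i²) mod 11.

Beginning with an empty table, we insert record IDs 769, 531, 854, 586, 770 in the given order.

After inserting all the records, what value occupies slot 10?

Insert 769: h=0, slot 0 empty -> index 0.
Insert 531: h=9, slot 9 empty -> index 9.
Insert 854: h=7, slot 7 empty -> index 7.
Insert 586: h=9, slot 9 occupied -> index 10.
Insert 770: h=5, slot 5 empty -> index 5.
Table: [769, —, —, —, —, 770, —, 854, —, 531, 586]

586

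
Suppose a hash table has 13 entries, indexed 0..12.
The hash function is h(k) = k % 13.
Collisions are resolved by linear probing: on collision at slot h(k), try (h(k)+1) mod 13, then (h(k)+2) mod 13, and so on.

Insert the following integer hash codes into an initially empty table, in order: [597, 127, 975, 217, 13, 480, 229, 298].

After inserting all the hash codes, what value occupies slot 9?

217

597 hashes to 12; slot 12 is free => place at 12.
127 hashes to 10; slot 10 is free => place at 10.
975 hashes to 0; slot 0 is free => place at 0.
217 hashes to 9; slot 9 is free => place at 9.
13 hashes to 0; 0 taken => place at 1.
480 hashes to 12; 12,0,1 taken => place at 2.
229 hashes to 8; slot 8 is free => place at 8.
298 hashes to 12; 12,0,1,2 taken => place at 3.
Table: [975, 13, 480, 298, _, _, _, _, 229, 217, 127, _, 597]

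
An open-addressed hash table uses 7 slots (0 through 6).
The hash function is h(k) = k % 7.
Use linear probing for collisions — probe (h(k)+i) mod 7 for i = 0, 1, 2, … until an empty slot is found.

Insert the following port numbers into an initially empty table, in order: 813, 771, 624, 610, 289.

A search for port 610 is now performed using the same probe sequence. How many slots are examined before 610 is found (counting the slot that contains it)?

813: h=1 => slot 1
771: h=1, probe 1,2 => slot 2
624: h=1, probe 1,2,3 => slot 3
610: h=1, probe 1,2,3,4 => slot 4
289: h=2, probe 2,3,4,5 => slot 5
Table: [-, 813, 771, 624, 610, 289, -]
Lookup 610: h=1, probe 1,2,3,4 → found at 4.

4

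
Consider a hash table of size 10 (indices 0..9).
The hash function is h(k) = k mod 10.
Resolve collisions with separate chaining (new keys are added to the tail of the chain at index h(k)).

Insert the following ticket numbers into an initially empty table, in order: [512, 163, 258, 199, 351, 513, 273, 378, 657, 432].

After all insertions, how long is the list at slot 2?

2

Insert 512: h=2, bucket 2 empty -> new chain.
Insert 163: h=3, bucket 3 empty -> new chain.
Insert 258: h=8, bucket 8 empty -> new chain.
Insert 199: h=9, bucket 9 empty -> new chain.
Insert 351: h=1, bucket 1 empty -> new chain.
Insert 513: h=3, bucket 3 nonempty -> append to chain.
Insert 273: h=3, bucket 3 nonempty -> append to chain.
Insert 378: h=8, bucket 8 nonempty -> append to chain.
Insert 657: h=7, bucket 7 empty -> new chain.
Insert 432: h=2, bucket 2 nonempty -> append to chain.
Final buckets:
0: _
1: 351
2: 512 -> 432
3: 163 -> 513 -> 273
4: _
5: _
6: _
7: 657
8: 258 -> 378
9: 199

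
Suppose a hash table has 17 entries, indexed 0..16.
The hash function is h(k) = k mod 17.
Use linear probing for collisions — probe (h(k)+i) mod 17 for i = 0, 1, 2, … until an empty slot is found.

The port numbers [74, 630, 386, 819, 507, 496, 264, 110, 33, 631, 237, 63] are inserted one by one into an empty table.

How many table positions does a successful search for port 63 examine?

Insert 74: h=6, slot 6 empty → index 6.
Insert 630: h=1, slot 1 empty → index 1.
Insert 386: h=12, slot 12 empty → index 12.
Insert 819: h=3, slot 3 empty → index 3.
Insert 507: h=14, slot 14 empty → index 14.
Insert 496: h=3, slot 3 occupied → index 4.
Insert 264: h=9, slot 9 empty → index 9.
Insert 110: h=8, slot 8 empty → index 8.
Insert 33: h=16, slot 16 empty → index 16.
Insert 631: h=2, slot 2 empty → index 2.
Insert 237: h=16, slot 16 occupied → index 0.
Insert 63: h=12, slot 12 occupied → index 13.
Table: [237, 630, 631, 819, 496, ., 74, ., 110, 264, ., ., 386, 63, 507, ., 33]
Lookup 63: h=12, probe 12,13 → found at 13.

2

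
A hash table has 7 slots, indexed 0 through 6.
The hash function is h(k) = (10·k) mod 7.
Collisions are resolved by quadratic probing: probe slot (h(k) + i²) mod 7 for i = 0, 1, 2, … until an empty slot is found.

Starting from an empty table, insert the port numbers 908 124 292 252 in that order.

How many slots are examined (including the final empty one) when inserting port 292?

908 hashes to 1; slot 1 is free -> place at 1.
124 hashes to 1; 1 taken -> place at 2.
292 hashes to 1; 1,2 taken -> place at 5.
252 hashes to 0; slot 0 is free -> place at 0.
Table: [252, 908, 124, ∅, ∅, 292, ∅]

3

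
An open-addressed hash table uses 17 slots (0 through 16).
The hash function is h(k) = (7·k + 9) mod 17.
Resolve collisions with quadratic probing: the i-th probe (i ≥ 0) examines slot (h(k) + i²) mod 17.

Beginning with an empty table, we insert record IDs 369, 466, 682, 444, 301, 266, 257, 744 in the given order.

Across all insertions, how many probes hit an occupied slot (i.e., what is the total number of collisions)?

369 hashes to 8; slot 8 is free -> place at 8.
466 hashes to 7; slot 7 is free -> place at 7.
682 hashes to 6; slot 6 is free -> place at 6.
444 hashes to 6; 6,7 taken -> place at 10.
301 hashes to 8; 8 taken -> place at 9.
266 hashes to 1; slot 1 is free -> place at 1.
257 hashes to 6; 6,7,10 taken -> place at 15.
744 hashes to 15; 15 taken -> place at 16.
Table: [_, 266, _, _, _, _, 682, 466, 369, 301, 444, _, _, _, _, 257, 744]

7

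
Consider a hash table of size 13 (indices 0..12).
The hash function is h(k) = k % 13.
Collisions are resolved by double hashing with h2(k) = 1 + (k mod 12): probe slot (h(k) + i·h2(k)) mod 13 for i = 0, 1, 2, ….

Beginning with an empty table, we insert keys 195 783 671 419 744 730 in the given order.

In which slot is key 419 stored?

2

195: h=0 => slot 0
783: h=3 => slot 3
671: h=8 => slot 8
419: h=3, h2=12, probe 3,2 => slot 2
744: h=3, h2=1, probe 3,4 => slot 4
730: h=2, h2=11, probe 2,0,11 => slot 11
Table: [195, ∅, 419, 783, 744, ∅, ∅, ∅, 671, ∅, ∅, 730, ∅]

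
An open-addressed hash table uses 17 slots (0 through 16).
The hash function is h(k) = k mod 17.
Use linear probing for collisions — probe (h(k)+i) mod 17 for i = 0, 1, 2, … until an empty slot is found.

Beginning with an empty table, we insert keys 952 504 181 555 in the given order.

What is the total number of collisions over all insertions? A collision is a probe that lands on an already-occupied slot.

3

Insert 952: h=0, slot 0 empty -> index 0.
Insert 504: h=11, slot 11 empty -> index 11.
Insert 181: h=11, slot 11 occupied -> index 12.
Insert 555: h=11, slots 11,12 occupied -> index 13.
Table: [952, _, _, _, _, _, _, _, _, _, _, 504, 181, 555, _, _, _]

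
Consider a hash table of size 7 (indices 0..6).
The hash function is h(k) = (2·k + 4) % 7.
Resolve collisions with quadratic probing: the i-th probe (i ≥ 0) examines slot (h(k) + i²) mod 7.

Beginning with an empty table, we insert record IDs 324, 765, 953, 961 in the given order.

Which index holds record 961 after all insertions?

324: h=1 => slot 1
765: h=1, probe 1,2 => slot 2
953: h=6 => slot 6
961: h=1, probe 1,2,5 => slot 5
Table: [., 324, 765, ., ., 961, 953]

5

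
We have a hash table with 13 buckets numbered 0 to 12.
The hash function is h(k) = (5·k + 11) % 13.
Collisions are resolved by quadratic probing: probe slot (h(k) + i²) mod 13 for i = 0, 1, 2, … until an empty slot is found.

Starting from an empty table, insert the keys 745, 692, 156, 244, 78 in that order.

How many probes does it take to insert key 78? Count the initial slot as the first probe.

2

745: h=5 → slot 5
692: h=0 → slot 0
156: h=11 → slot 11
244: h=9 → slot 9
78: h=11, probe 11,12 → slot 12
Table: [692, ., ., ., ., 745, ., ., ., 244, ., 156, 78]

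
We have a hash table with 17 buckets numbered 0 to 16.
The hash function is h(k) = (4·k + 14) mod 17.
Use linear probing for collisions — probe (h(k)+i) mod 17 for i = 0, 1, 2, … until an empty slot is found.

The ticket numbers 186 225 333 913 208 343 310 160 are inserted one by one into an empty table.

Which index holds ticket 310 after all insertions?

186 hashes to 10; slot 10 is free => place at 10.
225 hashes to 13; slot 13 is free => place at 13.
333 hashes to 3; slot 3 is free => place at 3.
913 hashes to 11; slot 11 is free => place at 11.
208 hashes to 13; 13 taken => place at 14.
343 hashes to 9; slot 9 is free => place at 9.
310 hashes to 13; 13,14 taken => place at 15.
160 hashes to 8; slot 8 is free => place at 8.
Table: [—, —, —, 333, —, —, —, —, 160, 343, 186, 913, —, 225, 208, 310, —]

15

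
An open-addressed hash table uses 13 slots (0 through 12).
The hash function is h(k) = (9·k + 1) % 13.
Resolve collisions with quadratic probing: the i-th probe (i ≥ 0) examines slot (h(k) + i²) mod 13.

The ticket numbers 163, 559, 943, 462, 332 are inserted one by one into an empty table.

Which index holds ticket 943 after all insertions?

163: h=12 → slot 12
559: h=1 → slot 1
943: h=12, probe 12,0 → slot 0
462: h=12, probe 12,0,3 → slot 3
332: h=12, probe 12,0,3,8 → slot 8
Table: [943, 559, ∅, 462, ∅, ∅, ∅, ∅, 332, ∅, ∅, ∅, 163]

0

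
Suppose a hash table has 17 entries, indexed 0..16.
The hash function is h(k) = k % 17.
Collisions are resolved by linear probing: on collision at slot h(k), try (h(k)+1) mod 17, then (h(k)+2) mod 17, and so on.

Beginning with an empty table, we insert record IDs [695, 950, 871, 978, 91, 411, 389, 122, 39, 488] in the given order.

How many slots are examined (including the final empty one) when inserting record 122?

3

695 hashes to 15; slot 15 is free → place at 15.
950 hashes to 15; 15 taken → place at 16.
871 hashes to 4; slot 4 is free → place at 4.
978 hashes to 9; slot 9 is free → place at 9.
91 hashes to 6; slot 6 is free → place at 6.
411 hashes to 3; slot 3 is free → place at 3.
389 hashes to 15; 15,16 taken → place at 0.
122 hashes to 3; 3,4 taken → place at 5.
39 hashes to 5; 5,6 taken → place at 7.
488 hashes to 12; slot 12 is free → place at 12.
Table: [389, —, —, 411, 871, 122, 91, 39, —, 978, —, —, 488, —, —, 695, 950]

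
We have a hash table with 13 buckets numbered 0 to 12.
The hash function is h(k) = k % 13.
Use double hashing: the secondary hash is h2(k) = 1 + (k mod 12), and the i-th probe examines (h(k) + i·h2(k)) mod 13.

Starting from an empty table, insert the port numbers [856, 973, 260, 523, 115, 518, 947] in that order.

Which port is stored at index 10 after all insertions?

856: h=11 => slot 11
973: h=11, h2=2, probe 11,0 => slot 0
260: h=0, h2=9, probe 0,9 => slot 9
523: h=3 => slot 3
115: h=11, h2=8, probe 11,6 => slot 6
518: h=11, h2=3, probe 11,1 => slot 1
947: h=11, h2=12, probe 11,10 => slot 10
Table: [973, 518, —, 523, —, —, 115, —, —, 260, 947, 856, —]

947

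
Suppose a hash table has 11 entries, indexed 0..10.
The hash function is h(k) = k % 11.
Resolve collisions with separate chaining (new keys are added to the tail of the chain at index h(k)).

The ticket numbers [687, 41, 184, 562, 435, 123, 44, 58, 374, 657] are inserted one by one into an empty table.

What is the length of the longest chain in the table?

Insert 687: h=5, bucket 5 empty → new chain.
Insert 41: h=8, bucket 8 empty → new chain.
Insert 184: h=8, bucket 8 nonempty → append to chain.
Insert 562: h=1, bucket 1 empty → new chain.
Insert 435: h=6, bucket 6 empty → new chain.
Insert 123: h=2, bucket 2 empty → new chain.
Insert 44: h=0, bucket 0 empty → new chain.
Insert 58: h=3, bucket 3 empty → new chain.
Insert 374: h=0, bucket 0 nonempty → append to chain.
Insert 657: h=8, bucket 8 nonempty → append to chain.
Final buckets:
0: 44 -> 374
1: 562
2: 123
3: 58
4: —
5: 687
6: 435
7: —
8: 41 -> 184 -> 657
9: —
10: —

3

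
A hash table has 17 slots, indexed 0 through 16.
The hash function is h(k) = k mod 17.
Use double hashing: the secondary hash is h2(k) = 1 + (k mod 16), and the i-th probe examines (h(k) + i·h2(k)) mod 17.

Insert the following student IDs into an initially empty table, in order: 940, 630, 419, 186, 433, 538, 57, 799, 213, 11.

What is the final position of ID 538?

Insert 940: h=5, slot 5 empty => index 5.
Insert 630: h=1, slot 1 empty => index 1.
Insert 419: h=11, slot 11 empty => index 11.
Insert 186: h=16, slot 16 empty => index 16.
Insert 433: h=8, slot 8 empty => index 8.
Insert 538: h=11, h2=11, slots 11,5,16 occupied => index 10.
Insert 57: h=6, slot 6 empty => index 6.
Insert 799: h=0, slot 0 empty => index 0.
Insert 213: h=9, slot 9 empty => index 9.
Insert 11: h=11, h2=12, slots 11,6,1 occupied => index 13.
Table: [799, 630, _, _, _, 940, 57, _, 433, 213, 538, 419, _, 11, _, _, 186]

10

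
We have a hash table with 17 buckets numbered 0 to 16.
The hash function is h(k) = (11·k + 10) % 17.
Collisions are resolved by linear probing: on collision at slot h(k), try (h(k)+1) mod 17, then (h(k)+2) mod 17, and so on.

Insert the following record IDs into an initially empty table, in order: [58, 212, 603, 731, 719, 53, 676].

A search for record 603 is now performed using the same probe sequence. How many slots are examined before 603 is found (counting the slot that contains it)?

58 hashes to 2; slot 2 is free -> place at 2.
212 hashes to 13; slot 13 is free -> place at 13.
603 hashes to 13; 13 taken -> place at 14.
731 hashes to 10; slot 10 is free -> place at 10.
719 hashes to 14; 14 taken -> place at 15.
53 hashes to 15; 15 taken -> place at 16.
676 hashes to 0; slot 0 is free -> place at 0.
Table: [676, ., 58, ., ., ., ., ., ., ., 731, ., ., 212, 603, 719, 53]
Lookup 603: h=13, probe 13,14 → found at 14.

2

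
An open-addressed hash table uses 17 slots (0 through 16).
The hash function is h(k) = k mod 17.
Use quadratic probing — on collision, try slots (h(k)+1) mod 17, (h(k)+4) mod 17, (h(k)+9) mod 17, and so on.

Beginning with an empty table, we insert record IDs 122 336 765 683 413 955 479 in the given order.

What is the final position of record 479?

12

122 hashes to 3; slot 3 is free => place at 3.
336 hashes to 13; slot 13 is free => place at 13.
765 hashes to 0; slot 0 is free => place at 0.
683 hashes to 3; 3 taken => place at 4.
413 hashes to 5; slot 5 is free => place at 5.
955 hashes to 3; 3,4 taken => place at 7.
479 hashes to 3; 3,4,7 taken => place at 12.
Table: [765, _, _, 122, 683, 413, _, 955, _, _, _, _, 479, 336, _, _, _]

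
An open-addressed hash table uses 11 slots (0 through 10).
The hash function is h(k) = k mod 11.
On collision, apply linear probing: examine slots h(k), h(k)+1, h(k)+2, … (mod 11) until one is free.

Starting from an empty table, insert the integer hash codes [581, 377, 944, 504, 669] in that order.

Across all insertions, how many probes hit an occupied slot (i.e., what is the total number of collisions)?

6

Insert 581: h=9, slot 9 empty → index 9.
Insert 377: h=3, slot 3 empty → index 3.
Insert 944: h=9, slot 9 occupied → index 10.
Insert 504: h=9, slots 9,10 occupied → index 0.
Insert 669: h=9, slots 9,10,0 occupied → index 1.
Table: [504, 669, _, 377, _, _, _, _, _, 581, 944]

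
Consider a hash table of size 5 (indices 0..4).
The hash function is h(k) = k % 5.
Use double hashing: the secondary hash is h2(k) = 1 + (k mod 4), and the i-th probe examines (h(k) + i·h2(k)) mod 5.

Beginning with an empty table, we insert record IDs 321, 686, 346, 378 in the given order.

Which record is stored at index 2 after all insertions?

321 hashes to 1; slot 1 is free → place at 1.
686 hashes to 1, h2=3; 1 taken → place at 4.
346 hashes to 1, h2=3; 1,4 taken → place at 2.
378 hashes to 3; slot 3 is free → place at 3.
Table: [., 321, 346, 378, 686]

346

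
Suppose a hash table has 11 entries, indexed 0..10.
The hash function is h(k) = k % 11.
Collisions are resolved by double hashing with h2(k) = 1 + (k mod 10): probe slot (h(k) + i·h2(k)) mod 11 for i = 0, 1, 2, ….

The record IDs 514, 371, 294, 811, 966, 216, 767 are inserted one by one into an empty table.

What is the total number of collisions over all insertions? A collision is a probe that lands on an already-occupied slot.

5

Insert 514: h=8, slot 8 empty -> index 8.
Insert 371: h=8, h2=2, slot 8 occupied -> index 10.
Insert 294: h=8, h2=5, slot 8 occupied -> index 2.
Insert 811: h=8, h2=2, slots 8,10 occupied -> index 1.
Insert 966: h=9, slot 9 empty -> index 9.
Insert 216: h=7, slot 7 empty -> index 7.
Insert 767: h=8, h2=8, slot 8 occupied -> index 5.
Table: [-, 811, 294, -, -, 767, -, 216, 514, 966, 371]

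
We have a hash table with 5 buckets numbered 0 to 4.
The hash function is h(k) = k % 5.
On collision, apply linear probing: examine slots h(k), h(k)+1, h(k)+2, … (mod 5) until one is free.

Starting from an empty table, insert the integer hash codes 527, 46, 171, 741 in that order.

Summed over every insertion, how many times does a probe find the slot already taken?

527 hashes to 2; slot 2 is free -> place at 2.
46 hashes to 1; slot 1 is free -> place at 1.
171 hashes to 1; 1,2 taken -> place at 3.
741 hashes to 1; 1,2,3 taken -> place at 4.
Table: [—, 46, 527, 171, 741]

5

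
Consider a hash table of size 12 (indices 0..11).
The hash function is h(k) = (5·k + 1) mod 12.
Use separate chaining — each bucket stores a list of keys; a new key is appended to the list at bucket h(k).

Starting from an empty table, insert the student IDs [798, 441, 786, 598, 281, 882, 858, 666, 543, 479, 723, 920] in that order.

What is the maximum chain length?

798 → bucket 7
441 → bucket 10
786 → bucket 7 (collision)
598 → bucket 3
281 → bucket 2
882 → bucket 7 (collision)
858 → bucket 7 (collision)
666 → bucket 7 (collision)
543 → bucket 4
479 → bucket 8
723 → bucket 4 (collision)
920 → bucket 5
Final buckets:
0: .
1: .
2: 281
3: 598
4: 543 -> 723
5: 920
6: .
7: 798 -> 786 -> 882 -> 858 -> 666
8: 479
9: .
10: 441
11: .

5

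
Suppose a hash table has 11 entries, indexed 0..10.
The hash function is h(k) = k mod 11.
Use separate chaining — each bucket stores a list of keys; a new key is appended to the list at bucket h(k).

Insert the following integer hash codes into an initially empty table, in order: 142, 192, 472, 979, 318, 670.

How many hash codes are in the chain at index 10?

Insert 142: h=10, bucket 10 empty → new chain.
Insert 192: h=5, bucket 5 empty → new chain.
Insert 472: h=10, bucket 10 nonempty → append to chain.
Insert 979: h=0, bucket 0 empty → new chain.
Insert 318: h=10, bucket 10 nonempty → append to chain.
Insert 670: h=10, bucket 10 nonempty → append to chain.
Final buckets:
0: 979
1: ∅
2: ∅
3: ∅
4: ∅
5: 192
6: ∅
7: ∅
8: ∅
9: ∅
10: 142 -> 472 -> 318 -> 670

4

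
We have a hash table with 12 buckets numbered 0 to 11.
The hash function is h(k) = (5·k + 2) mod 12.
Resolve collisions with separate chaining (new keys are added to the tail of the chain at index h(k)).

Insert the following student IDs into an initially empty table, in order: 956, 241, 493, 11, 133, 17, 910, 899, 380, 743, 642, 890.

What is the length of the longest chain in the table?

3

956 → bucket 6
241 → bucket 7
493 → bucket 7 (collision)
11 → bucket 9
133 → bucket 7 (collision)
17 → bucket 3
910 → bucket 4
899 → bucket 9 (collision)
380 → bucket 6 (collision)
743 → bucket 9 (collision)
642 → bucket 8
890 → bucket 0
Final buckets:
0: 890
1: -
2: -
3: 17
4: 910
5: -
6: 956 -> 380
7: 241 -> 493 -> 133
8: 642
9: 11 -> 899 -> 743
10: -
11: -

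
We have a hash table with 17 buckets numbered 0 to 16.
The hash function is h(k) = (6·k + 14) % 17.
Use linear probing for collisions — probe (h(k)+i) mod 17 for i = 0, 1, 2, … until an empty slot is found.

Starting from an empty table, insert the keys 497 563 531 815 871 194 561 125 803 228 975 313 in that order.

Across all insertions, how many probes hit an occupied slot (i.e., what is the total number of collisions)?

25

Insert 497: h=4, slot 4 empty => index 4.
Insert 563: h=9, slot 9 empty => index 9.
Insert 531: h=4, slot 4 occupied => index 5.
Insert 815: h=8, slot 8 empty => index 8.
Insert 871: h=4, slots 4,5 occupied => index 6.
Insert 194: h=5, slots 5,6 occupied => index 7.
Insert 561: h=14, slot 14 empty => index 14.
Insert 125: h=16, slot 16 empty => index 16.
Insert 803: h=4, slots 4,5,6,7,8,9 occupied => index 10.
Insert 228: h=5, slots 5,6,7,8,9,10 occupied => index 11.
Insert 975: h=16, slot 16 occupied => index 0.
Insert 313: h=5, slots 5,6,7,8,9,10,11 occupied => index 12.
Table: [975, ., ., ., 497, 531, 871, 194, 815, 563, 803, 228, 313, ., 561, ., 125]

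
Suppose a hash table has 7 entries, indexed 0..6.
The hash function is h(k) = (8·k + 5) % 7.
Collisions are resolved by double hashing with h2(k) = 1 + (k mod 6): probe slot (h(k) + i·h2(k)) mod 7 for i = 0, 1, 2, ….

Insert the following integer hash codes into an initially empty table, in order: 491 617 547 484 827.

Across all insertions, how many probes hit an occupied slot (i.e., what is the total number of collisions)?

6

491: h=6 => slot 6
617: h=6, h2=6, probe 6,5 => slot 5
547: h=6, h2=2, probe 6,1 => slot 1
484: h=6, h2=5, probe 6,4 => slot 4
827: h=6, h2=6, probe 6,5,4,3 => slot 3
Table: [-, 547, -, 827, 484, 617, 491]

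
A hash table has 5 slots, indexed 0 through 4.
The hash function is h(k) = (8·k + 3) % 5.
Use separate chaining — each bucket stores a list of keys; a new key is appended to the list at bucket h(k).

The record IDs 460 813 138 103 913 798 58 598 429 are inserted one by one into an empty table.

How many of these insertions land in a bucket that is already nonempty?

Insert 460: h=3, bucket 3 empty -> new chain.
Insert 813: h=2, bucket 2 empty -> new chain.
Insert 138: h=2, bucket 2 nonempty -> append to chain.
Insert 103: h=2, bucket 2 nonempty -> append to chain.
Insert 913: h=2, bucket 2 nonempty -> append to chain.
Insert 798: h=2, bucket 2 nonempty -> append to chain.
Insert 58: h=2, bucket 2 nonempty -> append to chain.
Insert 598: h=2, bucket 2 nonempty -> append to chain.
Insert 429: h=0, bucket 0 empty -> new chain.
Final buckets:
0: 429
1: _
2: 813 -> 138 -> 103 -> 913 -> 798 -> 58 -> 598
3: 460
4: _

6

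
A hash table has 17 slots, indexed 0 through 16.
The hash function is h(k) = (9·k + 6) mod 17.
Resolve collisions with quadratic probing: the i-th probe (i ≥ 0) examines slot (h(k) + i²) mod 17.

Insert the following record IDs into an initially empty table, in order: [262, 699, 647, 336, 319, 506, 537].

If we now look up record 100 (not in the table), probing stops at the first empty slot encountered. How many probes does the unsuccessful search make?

2

262 hashes to 1; slot 1 is free → place at 1.
699 hashes to 7; slot 7 is free → place at 7.
647 hashes to 15; slot 15 is free → place at 15.
336 hashes to 4; slot 4 is free → place at 4.
319 hashes to 4; 4 taken → place at 5.
506 hashes to 4; 4,5 taken → place at 8.
537 hashes to 11; slot 11 is free → place at 11.
Table: [—, 262, —, —, 336, 319, —, 699, 506, —, —, 537, —, —, —, 647, —]
Lookup 100: h=5, probe 5,6 → slot 6 empty, not found.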